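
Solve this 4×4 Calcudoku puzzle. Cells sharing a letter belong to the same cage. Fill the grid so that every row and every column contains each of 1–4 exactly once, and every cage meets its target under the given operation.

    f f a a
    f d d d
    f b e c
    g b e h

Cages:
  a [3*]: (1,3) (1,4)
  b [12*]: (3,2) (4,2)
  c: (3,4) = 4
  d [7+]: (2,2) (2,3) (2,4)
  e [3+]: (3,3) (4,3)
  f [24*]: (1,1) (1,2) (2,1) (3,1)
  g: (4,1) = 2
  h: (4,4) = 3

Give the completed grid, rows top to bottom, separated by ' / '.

4 2 3 1 / 3 1 4 2 / 1 3 2 4 / 2 4 1 3

Cage c is a single given cell; hence (3,4) = 4.
Cage g is given, leaving (4,1) = 2.
Row 4 already has 2, which forces (4,3) = 1.
Cage h is a single given cell, so (4,4) = 3.
The 4 cells of cage f must have product 24; hence (1,2) = 2.
1 is placed in column 3, leaving (1,3) = 3.
Column 4 already has 3, so (1,4) = 1.
Column 4 now contains 1, so (2,4) = 2.
Row 3 already has 4, leaving (3,2) = 3.
1 is placed in column 3, leaving (3,3) = 2.
3 is placed in row 4, leaving (4,2) = 4.
1 is placed in row 1, so (1,1) = 4.
Cage f needs product 24, leaving (2,1) = 3.
4 is placed in column 2; hence (2,2) = 1.
Row 2 now contains 2, which forces (2,3) = 4.
3 is placed in row 3, which forces (3,1) = 1.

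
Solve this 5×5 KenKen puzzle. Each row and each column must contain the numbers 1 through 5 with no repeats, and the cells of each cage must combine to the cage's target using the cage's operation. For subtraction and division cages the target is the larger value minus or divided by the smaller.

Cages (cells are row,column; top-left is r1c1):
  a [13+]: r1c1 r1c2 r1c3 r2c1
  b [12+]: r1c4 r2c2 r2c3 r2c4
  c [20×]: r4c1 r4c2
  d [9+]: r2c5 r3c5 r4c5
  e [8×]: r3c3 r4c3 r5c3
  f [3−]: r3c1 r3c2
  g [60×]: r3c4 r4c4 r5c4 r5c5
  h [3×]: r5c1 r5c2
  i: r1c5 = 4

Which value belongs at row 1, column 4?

Cage i is given, leaving r1c5 = 4.
The only place for 2 in column 5 is r5c5.
Row 5 needs a 4, and only r5c3 is open for it.
In row 5, 5 can only go at r5c4, so r5c4 = 5.
The only place for 4 in column 4 is r2c4.
In column 4, 1 can only go at r1c4, so r1c4 = 1.
Cage a has sum 13; hence r2c1 = 3.
Column 1 already has 3, which forces r5c1 = 1.
Row 5 already has 1; hence r5c2 = 3.
Cage a has sum 13, leaving r1c3 = 3.
The only place for 1 in row 2 is r2c5.
Row 3 needs a 4, and only r3c1 is open for it.
Cage f needs two cells with difference 3, so r3c2 = 1.
1 is placed in row 3, which forces r3c3 = 2.
Row 3 already has 2; hence r3c4 = 3.
3 is placed in row 3; hence r3c5 = 5.
Column 1 already has 4, so r4c1 = 5.
Cage c needs two cells with product 20, which forces r4c2 = 4.
2 is placed in column 3, so r4c3 = 1.
3 is placed in column 4, so r4c4 = 2.
Column 5 already has 5, leaving r4c5 = 3.
Column 1 already has 5, which forces r1c1 = 2.
Cage a needs sum 13, leaving r1c2 = 5.
Cage b needs sum 12, so r2c2 = 2.
2 is placed in column 3; hence r2c3 = 5.
The full grid is 2 5 3 1 4 / 3 2 5 4 1 / 4 1 2 3 5 / 5 4 1 2 3 / 1 3 4 5 2.

1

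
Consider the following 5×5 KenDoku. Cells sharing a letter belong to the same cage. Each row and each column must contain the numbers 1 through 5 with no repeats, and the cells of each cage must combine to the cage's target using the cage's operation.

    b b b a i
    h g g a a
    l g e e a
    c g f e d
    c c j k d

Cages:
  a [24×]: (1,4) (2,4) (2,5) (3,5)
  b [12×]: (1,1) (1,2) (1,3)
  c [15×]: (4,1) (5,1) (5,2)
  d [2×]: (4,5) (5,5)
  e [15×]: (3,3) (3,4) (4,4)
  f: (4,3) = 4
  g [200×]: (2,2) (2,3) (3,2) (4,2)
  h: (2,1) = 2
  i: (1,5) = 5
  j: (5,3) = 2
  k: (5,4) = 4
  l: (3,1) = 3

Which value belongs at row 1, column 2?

Cage i is a single given cell, so (1,5) = 5.
Cage h is given, which forces (2,1) = 2.
Row 2 now contains 2, leaving (2,2) = 4.
The 4 cells of cage g must have product 200, which forces (2,3) = 5.
Cage l is a single given cell, which forces (3,1) = 3.
3 is placed in row 3, which forces (3,3) = 1.
Row 3 already has 1; hence (3,4) = 5.
Cage f is a single given cell, leaving (4,3) = 4.
J is a freebie, which forces (5,3) = 2.
Cage k is given, which forces (5,4) = 4.
2 is placed in row 5, leaving (5,5) = 1.
Cage b needs product 12, so (1,1) = 4.
The 3 cells of cage b must have product 12, leaving (1,2) = 1.
Column 3 already has 4, so (1,3) = 3.
The 4 cells of cage a must have product 24, so (1,4) = 2.
The 4 cells of cage a must have product 24, so (2,4) = 1.
1 is placed in column 5; hence (2,5) = 3.
Row 3 already has 5, which forces (3,2) = 2.
Cage a needs product 24, leaving (3,5) = 4.
Cage c has product 15, leaving (4,1) = 1.
Cage g has product 200, leaving (4,2) = 5.
Cage e needs product 15, which forces (4,4) = 3.
1 is placed in column 5, which forces (4,5) = 2.
1 is placed in row 5; hence (5,1) = 5.
Cage c has product 15, so (5,2) = 3.
The full grid is 4 1 3 2 5 / 2 4 5 1 3 / 3 2 1 5 4 / 1 5 4 3 2 / 5 3 2 4 1.

1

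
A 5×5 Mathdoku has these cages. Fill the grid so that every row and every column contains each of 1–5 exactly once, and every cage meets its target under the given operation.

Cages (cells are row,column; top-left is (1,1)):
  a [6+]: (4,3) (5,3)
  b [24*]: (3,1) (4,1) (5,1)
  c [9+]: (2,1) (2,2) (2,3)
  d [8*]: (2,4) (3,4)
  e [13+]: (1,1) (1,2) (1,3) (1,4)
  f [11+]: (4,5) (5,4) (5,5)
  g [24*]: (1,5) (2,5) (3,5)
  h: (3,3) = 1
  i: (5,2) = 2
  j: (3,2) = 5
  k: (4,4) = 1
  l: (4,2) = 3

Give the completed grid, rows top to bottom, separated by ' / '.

J is a freebie; hence (3,2) = 5.
Cage h is a single given cell, so (3,3) = 1.
L is a freebie, which forces (4,2) = 3.
K is a freebie, so (4,4) = 1.
I is a freebie, so (5,2) = 2.
Cage a's pair has sum 6, leaving (4,3) = 2.
Cage a's pair has sum 6, leaving (5,3) = 4.
Row 5 now contains 4; hence (5,4) = 5.
Cage b has product 24, so (3,1) = 2.
Row 3 already has 2, which forces (3,4) = 4.
Row 3 already has 4, leaving (3,5) = 3.
Row 4 already has 2; hence (4,1) = 4.
Cage f needs sum 11; hence (4,5) = 5.
Row 5 now contains 4, so (5,1) = 3.
Cage f has sum 11, which forces (5,5) = 1.
Cage e has sum 13, leaving (1,1) = 1.
Cage e has sum 13, so (1,2) = 4.
The 4 cells of cage e must have sum 13, so (1,3) = 5.
Column 4 already has 4; hence (1,4) = 3.
Row 1 already has 4; hence (1,5) = 2.
3 is placed in column 1, so (2,1) = 5.
The 3 cells of cage c must have sum 9; hence (2,2) = 1.
The 3 cells of cage c must have sum 9, leaving (2,3) = 3.
Column 4 already has 4, which forces (2,4) = 2.
Column 5 already has 2, leaving (2,5) = 4.

1 4 5 3 2 / 5 1 3 2 4 / 2 5 1 4 3 / 4 3 2 1 5 / 3 2 4 5 1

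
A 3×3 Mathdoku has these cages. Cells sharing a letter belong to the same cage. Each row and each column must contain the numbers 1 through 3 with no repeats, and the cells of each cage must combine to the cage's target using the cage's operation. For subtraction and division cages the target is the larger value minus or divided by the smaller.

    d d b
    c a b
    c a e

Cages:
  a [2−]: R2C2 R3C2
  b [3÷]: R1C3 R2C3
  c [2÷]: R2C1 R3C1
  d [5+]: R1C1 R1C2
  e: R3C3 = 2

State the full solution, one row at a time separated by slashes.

3 2 1 / 2 1 3 / 1 3 2

Cage e is a single given cell; hence R3C3 = 2.
Cage c's pair has quotient 2, leaving R2C1 = 2.
Row 3 already has 2, so R3C1 = 1.
1 is placed in row 3, leaving R3C2 = 3.
Column 1 now contains 2, leaving R1C1 = 3.
Column 2 now contains 3, which forces R1C2 = 2.
Row 1 already has 3, so R1C3 = 1.
Column 2 now contains 3; hence R2C2 = 1.
Column 3 now contains 1, so R2C3 = 3.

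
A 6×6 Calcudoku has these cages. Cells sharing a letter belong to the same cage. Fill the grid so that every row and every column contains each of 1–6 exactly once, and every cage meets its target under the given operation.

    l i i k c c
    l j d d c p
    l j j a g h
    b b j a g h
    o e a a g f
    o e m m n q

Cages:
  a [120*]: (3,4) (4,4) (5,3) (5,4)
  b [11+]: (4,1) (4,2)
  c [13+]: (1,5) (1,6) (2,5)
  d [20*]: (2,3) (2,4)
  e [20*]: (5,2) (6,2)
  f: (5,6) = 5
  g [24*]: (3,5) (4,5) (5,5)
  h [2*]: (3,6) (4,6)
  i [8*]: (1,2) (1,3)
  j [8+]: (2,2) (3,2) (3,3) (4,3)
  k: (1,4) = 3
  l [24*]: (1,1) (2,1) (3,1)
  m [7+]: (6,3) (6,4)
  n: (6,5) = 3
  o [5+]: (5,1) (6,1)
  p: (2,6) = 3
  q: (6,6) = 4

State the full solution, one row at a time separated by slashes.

1 2 4 3 5 6 / 6 1 5 4 2 3 / 4 3 1 5 6 2 / 5 6 3 2 4 1 / 3 4 2 6 1 5 / 2 5 6 1 3 4

Cage k is a single given cell, so (1,4) = 3.
Cage p is given; hence (2,6) = 3.
F is a freebie, leaving (5,6) = 5.
Cage n is given; hence (6,5) = 3.
Cage q is given, which forces (6,6) = 4.
5 is placed in row 5, so (5,2) = 4.
Row 6 now contains 4, so (6,2) = 5.
Column 2 already has 4; hence (1,2) = 2.
Cage i needs two cells with product 8; hence (1,3) = 4.
Row 1 already has 2, which forces (1,6) = 6.
Column 2 now contains 2; hence (2,2) = 1.
Column 3 already has 4, so (2,3) = 5.
Row 2 now contains 5, so (2,4) = 4.
Column 2 now contains 1, which forces (3,2) = 3.
Cage b's pair has sum 11, which forces (4,1) = 5.
5 is placed in column 2, leaving (4,2) = 6.
5 is placed in row 4; hence (4,4) = 2.
Row 4 now contains 2; hence (4,6) = 1.
4 is placed in row 5, leaving (5,1) = 3.
The two cells of cage o must have sum 5, so (6,1) = 2.
6 is placed in row 1; hence (1,1) = 1.
Row 1 already has 1, so (1,5) = 5.
Column 1 already has 2, so (2,1) = 6.
6 is placed in row 2, leaving (2,5) = 2.
Cage l has product 24, so (3,1) = 4.
Cage j needs sum 8, which forces (3,3) = 1.
Column 4 now contains 2, which forces (3,4) = 5.
1 is placed in row 3; hence (3,5) = 6.
1 is placed in column 6, leaving (3,6) = 2.
Row 4 now contains 1, so (4,3) = 3.
Row 4 now contains 1, leaving (4,5) = 4.
Cage a has product 120, so (5,3) = 2.
Cage a needs product 120, leaving (5,4) = 6.
Column 5 already has 6, so (5,5) = 1.
Column 3 now contains 1, leaving (6,3) = 6.
6 is placed in column 4, so (6,4) = 1.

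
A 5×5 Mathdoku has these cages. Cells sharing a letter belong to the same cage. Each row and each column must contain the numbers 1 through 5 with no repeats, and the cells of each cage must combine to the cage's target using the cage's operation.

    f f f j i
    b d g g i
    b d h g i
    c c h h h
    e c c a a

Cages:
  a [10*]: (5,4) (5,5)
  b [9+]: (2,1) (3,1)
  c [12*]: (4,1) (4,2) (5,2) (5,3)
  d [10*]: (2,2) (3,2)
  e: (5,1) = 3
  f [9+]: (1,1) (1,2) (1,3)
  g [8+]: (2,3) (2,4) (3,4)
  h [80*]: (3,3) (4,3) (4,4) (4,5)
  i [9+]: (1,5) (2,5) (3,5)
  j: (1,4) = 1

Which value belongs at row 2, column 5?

Cage j is given, which forces (1,4) = 1.
E is a freebie; hence (5,1) = 3.
The 4 cells of cage c must have product 12, which forces (4,2) = 3.
Cage f needs sum 9, which forces (1,3) = 3.
Row 1 needs a 5, and only (1,5) is open for it.
The two cells of cage a must have product 10, leaving (5,4) = 5.
Column 5 already has 5, leaving (5,5) = 2.
Cage c has product 12, which forces (4,1) = 1.
Cage h has product 80, leaving (4,3) = 5.
1 is placed in row 4, which forces (4,5) = 4.
Cage h has product 80, which forces (3,3) = 2.
Row 4 now contains 4, so (4,4) = 2.
Cage d needs two cells with product 10; hence (2,2) = 2.
Column 3 now contains 2; hence (2,3) = 1.
Row 2 already has 1, so (2,5) = 3.
Row 3 now contains 2, so (3,2) = 5.
Column 5 already has 3; hence (3,5) = 1.
Column 3 now contains 1; hence (5,3) = 4.
Cage f has sum 9; hence (1,1) = 2.
Column 2 now contains 2; hence (1,2) = 4.
Cage b needs two cells with sum 9, leaving (2,1) = 5.
Row 2 now contains 3; hence (2,4) = 4.
Row 3 now contains 5, so (3,1) = 4.
Cage g has sum 8, leaving (3,4) = 3.
4 is placed in row 5, leaving (5,2) = 1.
Completed grid: 2 4 3 1 5 / 5 2 1 4 3 / 4 5 2 3 1 / 1 3 5 2 4 / 3 1 4 5 2.

3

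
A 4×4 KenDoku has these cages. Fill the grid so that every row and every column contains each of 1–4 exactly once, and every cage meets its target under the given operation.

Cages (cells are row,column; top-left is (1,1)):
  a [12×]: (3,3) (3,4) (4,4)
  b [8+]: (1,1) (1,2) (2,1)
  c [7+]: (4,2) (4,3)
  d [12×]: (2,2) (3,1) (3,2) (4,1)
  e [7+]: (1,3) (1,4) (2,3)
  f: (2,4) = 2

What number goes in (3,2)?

2

Cage f is a single given cell; hence (2,4) = 2.
Row 3 needs a 2, and only (3,2) is open for it.
Cage d needs product 12; hence (4,1) = 2.
Row 1 needs a 2, and only (1,3) is open for it.
In row 4, 1 can only go at (4,4), so (4,4) = 1.
Column 4 already has 1; hence (1,4) = 4.
The 3 cells of cage e must have sum 7, which forces (2,3) = 1.
4 is placed in column 4, leaving (3,4) = 3.
Cage b needs sum 8, so (2,1) = 4.
Row 2 now contains 1, which forces (2,2) = 3.
Row 3 now contains 3, leaving (3,1) = 1.
Row 3 now contains 3, leaving (3,3) = 4.
Column 2 now contains 3, leaving (4,2) = 4.
4 is placed in column 3, which forces (4,3) = 3.
Column 1 already has 1, leaving (1,1) = 3.
Column 2 now contains 3, leaving (1,2) = 1.
The full grid is 3 1 2 4 / 4 3 1 2 / 1 2 4 3 / 2 4 3 1.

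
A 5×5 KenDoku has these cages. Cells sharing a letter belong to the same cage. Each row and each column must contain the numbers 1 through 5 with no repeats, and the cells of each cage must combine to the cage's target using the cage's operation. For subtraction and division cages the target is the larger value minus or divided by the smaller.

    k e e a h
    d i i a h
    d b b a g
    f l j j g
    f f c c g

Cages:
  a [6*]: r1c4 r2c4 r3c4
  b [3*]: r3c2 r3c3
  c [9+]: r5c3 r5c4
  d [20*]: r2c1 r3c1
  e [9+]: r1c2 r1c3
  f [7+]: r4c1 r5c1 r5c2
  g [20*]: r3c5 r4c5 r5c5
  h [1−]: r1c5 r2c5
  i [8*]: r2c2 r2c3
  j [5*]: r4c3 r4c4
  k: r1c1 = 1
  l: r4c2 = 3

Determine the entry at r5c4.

Cage k is a single given cell, which forces r1c1 = 1.
L is a freebie, leaving r4c2 = 3.
Column 2 already has 3, leaving r3c2 = 1.
Cage b needs two cells with product 3, so r3c3 = 3.
Row 3 already has 3, so r3c4 = 2.
Column 2 already has 1, leaving r5c2 = 2.
Column 4 already has 2, leaving r1c4 = 3.
Column 2 now contains 2, so r2c2 = 4.
The two cells of cage i must have product 8, which forces r2c3 = 2.
Cage a has product 6, which forces r2c4 = 1.
The 3 cells of cage f must have sum 7, leaving r4c1 = 2.
Column 4 already has 1, which forces r4c4 = 5.
Cage f has sum 7, which forces r5c1 = 3.
Column 4 now contains 5, which forces r5c4 = 4.
Column 2 already has 4, leaving r1c2 = 5.
Cage e needs two cells with sum 9; hence r1c3 = 4.
4 is placed in row 1, leaving r1c5 = 2.
Row 2 now contains 4, leaving r2c1 = 5.
Row 2 now contains 5, leaving r2c5 = 3.
Cage d's pair has product 20, leaving r3c1 = 4.
4 is placed in row 3, so r3c5 = 5.
Row 4 now contains 5, leaving r4c3 = 1.
1 is placed in row 4, which forces r4c5 = 4.
Row 5 now contains 4, leaving r5c3 = 5.
5 is placed in column 5, which forces r5c5 = 1.
Filled in: 1 5 4 3 2 / 5 4 2 1 3 / 4 1 3 2 5 / 2 3 1 5 4 / 3 2 5 4 1.

4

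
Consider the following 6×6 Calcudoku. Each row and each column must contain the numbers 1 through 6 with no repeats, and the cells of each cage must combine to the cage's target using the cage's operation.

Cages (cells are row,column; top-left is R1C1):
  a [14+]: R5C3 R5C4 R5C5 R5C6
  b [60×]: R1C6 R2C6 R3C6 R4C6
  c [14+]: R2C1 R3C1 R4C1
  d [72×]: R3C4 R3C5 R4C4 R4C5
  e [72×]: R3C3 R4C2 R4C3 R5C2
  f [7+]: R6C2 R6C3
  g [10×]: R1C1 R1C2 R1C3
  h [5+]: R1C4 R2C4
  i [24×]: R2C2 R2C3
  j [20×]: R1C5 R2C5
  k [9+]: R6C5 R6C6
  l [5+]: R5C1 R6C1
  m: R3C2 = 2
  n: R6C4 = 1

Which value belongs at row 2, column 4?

2

M is a freebie, which forces R3C2 = 2.
Cage n is given, leaving R6C4 = 1.
Row 1 needs a 6, and only R1C6 is open for it.
The only place for 3 in row 1 is R1C4.
Column 4 now contains 3; hence R2C4 = 2.
Cage b needs product 60, which forces R4C6 = 2.
Row 1 needs a 4, and only R1C5 is open for it.
4 is placed in column 5, which forces R2C5 = 5.
Row 2 already has 5, so R2C6 = 1.
Column 6 already has 1, so R3C6 = 5.
5 is placed in column 5, which forces R6C5 = 6.
Cage c needs sum 14, leaving R4C1 = 5.
The two cells of cage k must have sum 9; hence R6C6 = 3.
Column 6 now contains 3, leaving R5C6 = 4.
Cage f needs two cells with sum 7, so R6C2 = 5.
Cage f's pair has sum 7, leaving R6C3 = 2.
Cage g needs product 10; hence R1C1 = 2.
Column 2 now contains 5, which forces R1C2 = 1.
The 3 cells of cage g must have product 10, which forces R1C3 = 5.
Cage l needs two cells with sum 5, so R5C1 = 1.
1 is placed in row 5, which forces R5C3 = 3.
3 is placed in row 5; hence R5C5 = 2.
Row 6 now contains 2, leaving R6C1 = 4.
Cage e needs product 72, which forces R4C2 = 3.
Row 4 now contains 3, leaving R4C5 = 1.
3 is placed in row 5; hence R5C2 = 6.
Cage a has sum 14, so R5C4 = 5.
Column 2 already has 6; hence R2C2 = 4.
The two cells of cage i must have product 24; hence R2C3 = 6.
Cage e needs product 72, so R3C3 = 1.
Column 5 now contains 1, leaving R3C5 = 3.
1 is placed in row 4, leaving R4C3 = 4.
4 is placed in row 4, leaving R4C4 = 6.
6 is placed in row 2, which forces R2C1 = 3.
3 is placed in row 3, so R3C1 = 6.
6 is placed in column 4, which forces R3C4 = 4.
Filled in: 2 1 5 3 4 6 / 3 4 6 2 5 1 / 6 2 1 4 3 5 / 5 3 4 6 1 2 / 1 6 3 5 2 4 / 4 5 2 1 6 3.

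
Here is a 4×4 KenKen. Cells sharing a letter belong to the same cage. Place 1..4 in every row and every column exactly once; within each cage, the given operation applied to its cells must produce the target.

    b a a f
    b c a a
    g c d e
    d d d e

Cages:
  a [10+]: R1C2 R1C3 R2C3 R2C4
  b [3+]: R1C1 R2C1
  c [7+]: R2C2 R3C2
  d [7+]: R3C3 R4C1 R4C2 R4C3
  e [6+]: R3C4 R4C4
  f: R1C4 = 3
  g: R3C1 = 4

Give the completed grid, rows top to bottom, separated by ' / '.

Cage f is given, leaving R1C4 = 3.
Cage g is given, so R3C1 = 4.
4 is placed in row 3; hence R3C2 = 3.
Cage d has sum 7, which forces R3C3 = 1.
4 is placed in row 3, leaving R3C4 = 2.
2 is placed in column 4; hence R4C4 = 4.
3 is placed in column 2; hence R2C2 = 4.
Cage a needs sum 10, so R2C3 = 3.
4 is placed in column 4; hence R2C4 = 1.
Column 3 already has 3; hence R4C3 = 2.
Cage b's pair has sum 3; hence R1C1 = 1.
Column 2 already has 4, so R1C2 = 2.
Column 3 already has 2, which forces R1C3 = 4.
Row 2 already has 1, so R2C1 = 2.
Cage d needs sum 7, so R4C1 = 3.
2 is placed in row 4; hence R4C2 = 1.

1 2 4 3 / 2 4 3 1 / 4 3 1 2 / 3 1 2 4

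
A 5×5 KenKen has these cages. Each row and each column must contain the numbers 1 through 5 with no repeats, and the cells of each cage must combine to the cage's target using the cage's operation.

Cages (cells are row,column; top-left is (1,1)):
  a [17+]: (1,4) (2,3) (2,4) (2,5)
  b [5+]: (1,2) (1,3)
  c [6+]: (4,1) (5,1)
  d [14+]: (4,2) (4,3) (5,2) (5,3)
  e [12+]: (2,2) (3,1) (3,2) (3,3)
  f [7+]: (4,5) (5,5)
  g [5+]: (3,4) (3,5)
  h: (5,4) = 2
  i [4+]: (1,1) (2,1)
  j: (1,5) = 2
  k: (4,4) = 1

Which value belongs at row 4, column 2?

Cage a needs sum 17, leaving (1,4) = 5.
Cage j is given; hence (1,5) = 2.
K is a freebie; hence (4,4) = 1.
Cage h is given, leaving (5,4) = 2.
Cage g's pair has sum 5, which forces (3,4) = 4.
Cage g needs two cells with sum 5, so (3,5) = 1.
Cage e needs sum 12, leaving (2,2) = 2.
4 is placed in column 4, which forces (2,4) = 3.
The two cells of cage i must have sum 4; hence (1,1) = 3.
3 is placed in row 2, so (2,1) = 1.
Column 1 already has 1, leaving (5,1) = 4.
4 is placed in row 5, leaving (5,5) = 3.
Cage c needs two cells with sum 6; hence (4,1) = 2.
3 is placed in column 5, so (4,5) = 4.
The 4 cells of cage a must have sum 17, so (2,3) = 4.
4 is placed in column 5; hence (2,5) = 5.
2 is placed in column 1, leaving (3,1) = 5.
Cage e needs sum 12, leaving (3,2) = 3.
Cage e needs sum 12, so (3,3) = 2.
Column 2 now contains 3; hence (4,2) = 5.
5 is placed in row 4, which forces (4,3) = 3.
5 is placed in column 2, leaving (5,2) = 1.
Row 5 already has 1; hence (5,3) = 5.
Column 2 already has 1, which forces (1,2) = 4.
Column 3 now contains 4, which forces (1,3) = 1.
The full grid is 3 4 1 5 2 / 1 2 4 3 5 / 5 3 2 4 1 / 2 5 3 1 4 / 4 1 5 2 3.

5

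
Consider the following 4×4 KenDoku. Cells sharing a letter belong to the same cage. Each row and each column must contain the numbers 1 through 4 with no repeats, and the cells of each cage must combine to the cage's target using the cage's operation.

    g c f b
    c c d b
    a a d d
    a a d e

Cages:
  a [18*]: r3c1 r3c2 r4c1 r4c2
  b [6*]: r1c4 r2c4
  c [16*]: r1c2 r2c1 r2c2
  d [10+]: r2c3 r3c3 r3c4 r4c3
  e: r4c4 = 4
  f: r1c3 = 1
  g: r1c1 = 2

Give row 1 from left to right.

2 4 1 3

Cage g is given, which forces r1c1 = 2.
Row 1 already has 2; hence r1c2 = 4.
Cage f is a single given cell, so r1c3 = 1.
Row 1 already has 2, so r1c4 = 3.
2 is placed in column 1, which forces r2c1 = 4.
Column 2 now contains 4; hence r2c2 = 1.
3 is placed in column 4, leaving r2c4 = 2.
E is a freebie; hence r4c4 = 4.
2 is placed in row 2, which forces r2c3 = 3.
Cage d needs sum 10, leaving r3c3 = 4.
4 is placed in column 4, leaving r3c4 = 1.
Cage d needs sum 10, which forces r4c3 = 2.
Row 3 now contains 1, leaving r3c1 = 3.
Cage a needs product 18, so r3c2 = 2.
Cage a has product 18, so r4c1 = 1.
Row 4 already has 2, leaving r4c2 = 3.
Filled in: 2 4 1 3 / 4 1 3 2 / 3 2 4 1 / 1 3 2 4.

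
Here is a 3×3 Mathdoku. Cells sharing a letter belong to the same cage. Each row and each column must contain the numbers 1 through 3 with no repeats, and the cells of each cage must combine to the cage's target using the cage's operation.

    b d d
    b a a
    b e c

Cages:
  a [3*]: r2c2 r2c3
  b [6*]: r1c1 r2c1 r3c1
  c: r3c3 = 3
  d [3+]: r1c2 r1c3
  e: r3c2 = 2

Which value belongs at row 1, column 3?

2

Cage e is given, so r3c2 = 2.
Cage c is given, leaving r3c3 = 3.
Column 2 now contains 2, so r1c2 = 1.
The two cells of cage d must have sum 3; hence r1c3 = 2.
Cage a needs two cells with product 3, so r2c2 = 3.
Column 3 now contains 3, leaving r2c3 = 1.
Row 3 already has 3, leaving r3c1 = 1.
Row 1 already has 2, leaving r1c1 = 3.
Row 2 already has 3; hence r2c1 = 2.
The full grid is 3 1 2 / 2 3 1 / 1 2 3.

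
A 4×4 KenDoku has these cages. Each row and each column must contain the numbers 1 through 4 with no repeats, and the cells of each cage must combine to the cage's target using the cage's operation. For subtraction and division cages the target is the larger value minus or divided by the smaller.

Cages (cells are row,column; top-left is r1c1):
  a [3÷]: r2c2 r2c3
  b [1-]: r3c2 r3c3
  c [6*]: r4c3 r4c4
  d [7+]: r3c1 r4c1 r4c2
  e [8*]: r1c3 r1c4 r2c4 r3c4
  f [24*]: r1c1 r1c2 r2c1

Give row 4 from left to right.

Cage e has product 8, which forces r1c3 = 1.
Column 3 already has 1, which forces r2c3 = 3.
Column 3 already has 3; hence r4c3 = 2.
Row 4 now contains 2, so r4c4 = 3.
3 is placed in row 2, leaving r2c2 = 1.
The 3 cells of cage d must have sum 7; hence r3c1 = 2.
Cage b needs two cells with difference 1, which forces r3c2 = 3.
Column 3 already has 2; hence r3c3 = 4.
Row 3 now contains 4, which forces r3c4 = 1.
1 is placed in column 2, leaving r4c2 = 4.
Cage f needs product 24, leaving r1c1 = 3.
4 is placed in column 2; hence r1c2 = 2.
2 is placed in row 1, which forces r1c4 = 4.
Column 1 now contains 2; hence r2c1 = 4.
4 is placed in column 4; hence r2c4 = 2.
4 is placed in row 4, which forces r4c1 = 1.
Filled in: 3 2 1 4 / 4 1 3 2 / 2 3 4 1 / 1 4 2 3.

1 4 2 3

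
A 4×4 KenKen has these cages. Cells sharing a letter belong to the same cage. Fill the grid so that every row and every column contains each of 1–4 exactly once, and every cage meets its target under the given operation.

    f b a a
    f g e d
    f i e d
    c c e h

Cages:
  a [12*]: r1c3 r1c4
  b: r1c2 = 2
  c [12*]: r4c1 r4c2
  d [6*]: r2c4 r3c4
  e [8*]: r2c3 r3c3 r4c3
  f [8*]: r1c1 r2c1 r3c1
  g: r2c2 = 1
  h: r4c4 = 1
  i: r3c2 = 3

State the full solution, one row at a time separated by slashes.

Cage b is given, so r1c2 = 2.
G is a freebie, so r2c2 = 1.
I is a freebie, which forces r3c2 = 3.
3 is placed in row 3, leaving r3c4 = 2.
3 is placed in column 2; hence r4c2 = 4.
H is a freebie, leaving r4c4 = 1.
Cage f needs product 8, which forces r2c1 = 2.
Cage e needs product 8, so r2c3 = 4.
2 is placed in column 4, leaving r2c4 = 3.
Cage e needs product 8, so r3c3 = 1.
Row 4 already has 4, which forces r4c1 = 3.
Row 4 already has 1, so r4c3 = 2.
The 3 cells of cage f must have product 8, leaving r1c1 = 1.
Column 3 already has 4, which forces r1c3 = 3.
Column 4 already has 3, leaving r1c4 = 4.
Row 3 already has 1, which forces r3c1 = 4.

1 2 3 4 / 2 1 4 3 / 4 3 1 2 / 3 4 2 1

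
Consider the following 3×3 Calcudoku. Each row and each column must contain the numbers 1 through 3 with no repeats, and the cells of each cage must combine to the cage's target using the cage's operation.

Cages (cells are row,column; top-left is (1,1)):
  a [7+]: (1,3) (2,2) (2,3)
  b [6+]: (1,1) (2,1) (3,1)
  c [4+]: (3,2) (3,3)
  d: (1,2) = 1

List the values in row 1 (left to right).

3 1 2

D is a freebie, which forces (1,2) = 1.
Column 2 now contains 1; hence (3,2) = 3.
3 is placed in row 3, so (3,3) = 1.
Cage b has sum 6, which forces (1,1) = 3.
The 3 cells of cage a must have sum 7, leaving (1,3) = 2.
Cage b needs sum 6, leaving (2,1) = 1.
Column 2 already has 3; hence (2,2) = 2.
1 is placed in column 3, leaving (2,3) = 3.
Row 3 now contains 1, leaving (3,1) = 2.
Completed grid: 3 1 2 / 1 2 3 / 2 3 1.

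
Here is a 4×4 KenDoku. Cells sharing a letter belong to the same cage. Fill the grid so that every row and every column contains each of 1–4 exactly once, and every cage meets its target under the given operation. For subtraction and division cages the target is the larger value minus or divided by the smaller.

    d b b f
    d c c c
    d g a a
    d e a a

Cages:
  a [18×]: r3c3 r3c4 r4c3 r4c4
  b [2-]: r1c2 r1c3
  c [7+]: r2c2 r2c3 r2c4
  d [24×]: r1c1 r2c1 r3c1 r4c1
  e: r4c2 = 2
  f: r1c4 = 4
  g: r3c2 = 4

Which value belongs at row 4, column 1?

F is a freebie, so r1c4 = 4.
Cage g is a single given cell, which forces r3c2 = 4.
Cage e is a single given cell, which forces r4c2 = 2.
2 is placed in column 2, leaving r2c2 = 1.
Cage c has sum 7, leaving r2c3 = 4.
Cage c needs sum 7; hence r2c4 = 2.
2 is placed in column 4, which forces r3c4 = 3.
3 is placed in column 4, which forces r4c4 = 1.
1 is placed in column 2, leaving r1c2 = 3.
Cage b needs two cells with difference 2, so r1c3 = 1.
Row 2 already has 2; hence r2c1 = 3.
Row 3 already has 3, leaving r3c3 = 2.
Cage d has product 24, leaving r4c1 = 4.
Row 4 now contains 1, so r4c3 = 3.
Row 1 already has 1, leaving r1c1 = 2.
Row 3 already has 2, which forces r3c1 = 1.
The full grid is 2 3 1 4 / 3 1 4 2 / 1 4 2 3 / 4 2 3 1.

4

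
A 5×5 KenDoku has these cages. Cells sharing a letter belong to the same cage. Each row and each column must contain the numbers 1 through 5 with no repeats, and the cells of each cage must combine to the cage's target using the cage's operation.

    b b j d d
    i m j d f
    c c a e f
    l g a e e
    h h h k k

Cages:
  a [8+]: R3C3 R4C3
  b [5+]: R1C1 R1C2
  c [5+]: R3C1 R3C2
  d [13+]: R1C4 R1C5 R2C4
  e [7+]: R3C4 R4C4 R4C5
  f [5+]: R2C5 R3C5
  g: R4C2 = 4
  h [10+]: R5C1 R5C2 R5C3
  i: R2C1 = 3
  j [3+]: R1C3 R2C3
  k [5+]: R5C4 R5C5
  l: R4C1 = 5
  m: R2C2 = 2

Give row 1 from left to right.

I is a freebie, leaving R2C1 = 3.
M is a freebie, leaving R2C2 = 2.
Row 2 now contains 2, which forces R2C3 = 1.
Row 2 now contains 1; hence R2C5 = 4.
L is a freebie, so R4C1 = 5.
Cage g is a single given cell, leaving R4C2 = 4.
Row 4 now contains 5, so R4C3 = 3.
Column 3 now contains 1, which forces R1C3 = 2.
The 3 cells of cage d must have sum 13, leaving R1C4 = 3.
4 is placed in column 5; hence R1C5 = 5.
4 is placed in row 2; hence R2C4 = 5.
Column 3 now contains 3, so R3C3 = 5.
Cage e needs sum 7, which forces R3C4 = 4.
The two cells of cage f must have sum 5; hence R3C5 = 1.
Column 5 already has 1, which forces R4C5 = 2.
Column 3 already has 5, which forces R5C3 = 4.
Column 4 already has 4, which forces R5C4 = 2.
Column 5 already has 2, so R5C5 = 3.
Row 1 already has 2; hence R1C1 = 4.
Row 1 now contains 3, so R1C2 = 1.
4 is placed in row 3, which forces R3C1 = 2.
1 is placed in row 3, so R3C2 = 3.
2 is placed in row 4, which forces R4C4 = 1.
Row 5 now contains 2, so R5C1 = 1.
Cage h needs sum 10, which forces R5C2 = 5.
The full grid is 4 1 2 3 5 / 3 2 1 5 4 / 2 3 5 4 1 / 5 4 3 1 2 / 1 5 4 2 3.

4 1 2 3 5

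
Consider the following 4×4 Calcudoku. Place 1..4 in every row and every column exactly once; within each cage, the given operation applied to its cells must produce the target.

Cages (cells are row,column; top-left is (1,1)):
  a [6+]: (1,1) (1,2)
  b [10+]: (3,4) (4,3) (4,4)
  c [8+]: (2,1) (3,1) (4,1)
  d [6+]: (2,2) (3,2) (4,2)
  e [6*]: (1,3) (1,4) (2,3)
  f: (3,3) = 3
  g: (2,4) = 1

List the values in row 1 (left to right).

Cage g is given; hence (2,4) = 1.
Cage f is a single given cell, leaving (3,3) = 3.
3 is placed in row 3, which forces (3,4) = 4.
Column 3 already has 3, which forces (4,3) = 4.
Column 4 already has 4, so (4,4) = 2.
Cage e needs product 6, leaving (1,3) = 1.
Column 4 now contains 2, so (1,4) = 3.
Cage c needs sum 8, which forces (2,1) = 4.
Column 3 already has 3; hence (2,3) = 2.
Row 3 now contains 4, leaving (3,1) = 1.
Row 3 already has 1, so (3,2) = 2.
The 3 cells of cage c must have sum 8, which forces (4,1) = 3.
Row 4 already has 3, leaving (4,2) = 1.
Column 1 now contains 4, which forces (1,1) = 2.
Column 2 now contains 2; hence (1,2) = 4.
Row 2 now contains 2, leaving (2,2) = 3.
Filled in: 2 4 1 3 / 4 3 2 1 / 1 2 3 4 / 3 1 4 2.

2 4 1 3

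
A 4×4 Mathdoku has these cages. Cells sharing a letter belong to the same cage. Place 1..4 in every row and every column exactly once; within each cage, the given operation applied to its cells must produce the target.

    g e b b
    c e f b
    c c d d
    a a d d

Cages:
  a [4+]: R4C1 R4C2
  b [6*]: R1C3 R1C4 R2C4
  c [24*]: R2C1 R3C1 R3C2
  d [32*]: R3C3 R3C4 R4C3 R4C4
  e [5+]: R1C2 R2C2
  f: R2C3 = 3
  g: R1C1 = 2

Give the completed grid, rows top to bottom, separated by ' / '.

2 4 1 3 / 4 1 3 2 / 3 2 4 1 / 1 3 2 4

Cage g is given; hence R1C1 = 2.
Cage f is a single given cell, which forces R2C3 = 3.
Column 3 now contains 3, so R1C3 = 1.
The 3 cells of cage b must have product 6; hence R1C4 = 3.
Row 2 already has 3; hence R2C1 = 4.
Cage b has product 6, so R2C4 = 2.
Cage c has product 24, so R3C1 = 3.
Cage c has product 24; hence R3C2 = 2.
Row 3 now contains 2, which forces R3C3 = 4.
Row 3 now contains 4; hence R3C4 = 1.
3 is placed in column 1, so R4C1 = 1.
Row 4 now contains 1, leaving R4C2 = 3.
4 is placed in column 3, which forces R4C3 = 2.
Column 4 now contains 1; hence R4C4 = 4.
Row 1 already has 3; hence R1C2 = 4.
Row 2 already has 2, leaving R2C2 = 1.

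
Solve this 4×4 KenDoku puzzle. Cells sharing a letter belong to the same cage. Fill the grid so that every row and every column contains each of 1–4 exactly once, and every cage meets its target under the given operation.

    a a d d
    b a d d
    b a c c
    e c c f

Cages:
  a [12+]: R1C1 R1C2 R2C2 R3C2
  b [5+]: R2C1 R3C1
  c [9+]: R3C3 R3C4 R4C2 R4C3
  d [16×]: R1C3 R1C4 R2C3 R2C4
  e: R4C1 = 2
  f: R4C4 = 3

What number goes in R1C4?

E is a freebie, leaving R4C1 = 2.
F is a freebie, so R4C4 = 3.
The 4 cells of cage c must have sum 9; hence R3C3 = 3.
Cage c needs sum 9, which forces R3C4 = 1.
The two cells of cage b must have sum 5, leaving R2C1 = 1.
Row 2 already has 1, leaving R2C2 = 3.
Row 2 already has 1, which forces R2C3 = 2.
2 is placed in row 2, leaving R2C4 = 4.
1 is placed in row 3; hence R3C1 = 4.
Row 3 now contains 4, which forces R3C2 = 2.
Column 1 already has 4, so R1C1 = 3.
Cage a needs sum 12, so R1C2 = 4.
Column 3 already has 2, which forces R1C3 = 1.
Column 4 already has 4, leaving R1C4 = 2.
Column 2 already has 4, which forces R4C2 = 1.
Column 3 now contains 1, which forces R4C3 = 4.
The full grid is 3 4 1 2 / 1 3 2 4 / 4 2 3 1 / 2 1 4 3.

2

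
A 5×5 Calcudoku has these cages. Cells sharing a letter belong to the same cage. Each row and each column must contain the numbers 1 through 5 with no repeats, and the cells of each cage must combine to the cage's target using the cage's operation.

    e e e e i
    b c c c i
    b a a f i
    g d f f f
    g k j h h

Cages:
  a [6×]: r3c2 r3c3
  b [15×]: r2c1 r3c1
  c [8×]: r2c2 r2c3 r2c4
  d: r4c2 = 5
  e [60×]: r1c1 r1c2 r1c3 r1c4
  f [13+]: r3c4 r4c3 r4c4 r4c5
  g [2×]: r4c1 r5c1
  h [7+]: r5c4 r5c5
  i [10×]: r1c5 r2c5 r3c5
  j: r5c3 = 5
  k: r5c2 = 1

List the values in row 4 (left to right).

1 5 4 2 3

Cage d is given, so r4c2 = 5.
Cage k is given, which forces r5c2 = 1.
J is a freebie, leaving r5c3 = 5.
The two cells of cage g must have product 2, which forces r4c1 = 1.
1 is placed in row 5, so r5c1 = 2.
Cage f has sum 13, so r3c4 = 4.
Column 4 already has 4, which forces r5c4 = 3.
3 is placed in row 5, so r5c5 = 4.
Cage f needs sum 13, which forces r4c3 = 4.
Column 4 now contains 3, so r4c4 = 2.
Cage f needs sum 13, leaving r4c5 = 3.
Cage c needs product 8, leaving r2c2 = 4.
Cage c has product 8, so r2c3 = 2.
Column 4 now contains 2; hence r2c4 = 1.
1 is placed in row 2, leaving r2c5 = 5.
Column 3 already has 2; hence r3c3 = 3.
Cage e needs product 60, which forces r1c1 = 4.
Column 2 already has 4, leaving r1c2 = 3.
Column 3 already has 3, leaving r1c3 = 1.
1 is placed in column 4, which forces r1c4 = 5.
1 is placed in row 1, so r1c5 = 2.
Row 2 already has 5, which forces r2c1 = 3.
Row 3 already has 3; hence r3c1 = 5.
Row 3 already has 3, which forces r3c2 = 2.
Column 5 already has 2, leaving r3c5 = 1.
Completed grid: 4 3 1 5 2 / 3 4 2 1 5 / 5 2 3 4 1 / 1 5 4 2 3 / 2 1 5 3 4.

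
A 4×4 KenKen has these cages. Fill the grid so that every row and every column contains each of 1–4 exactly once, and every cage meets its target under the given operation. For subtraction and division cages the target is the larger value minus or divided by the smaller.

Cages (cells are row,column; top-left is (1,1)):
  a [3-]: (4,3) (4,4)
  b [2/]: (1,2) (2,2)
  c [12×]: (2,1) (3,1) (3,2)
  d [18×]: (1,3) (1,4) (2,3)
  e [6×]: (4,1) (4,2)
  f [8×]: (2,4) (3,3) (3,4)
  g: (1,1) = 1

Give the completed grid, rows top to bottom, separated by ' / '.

Cage g is given, leaving (1,1) = 1.
The 3 cells of cage d must have product 18, leaving (1,3) = 2.
Cage d needs product 18, leaving (1,4) = 3.
Cage d has product 18; hence (2,3) = 3.
Row 1 already has 2, leaving (1,2) = 4.
The two cells of cage b must have quotient 2, which forces (2,2) = 2.
Cage c needs product 12, leaving (3,1) = 3.
Column 2 now contains 2, which forces (3,2) = 1.
1 is placed in row 3, which forces (3,3) = 4.
4 is placed in row 3, leaving (3,4) = 2.
Column 1 already has 3; hence (4,1) = 2.
Column 2 now contains 2; hence (4,2) = 3.
Column 3 already has 4, which forces (4,3) = 1.
1 is placed in row 4, leaving (4,4) = 4.
2 is placed in row 2, so (2,1) = 4.
4 is placed in column 4, so (2,4) = 1.

1 4 2 3 / 4 2 3 1 / 3 1 4 2 / 2 3 1 4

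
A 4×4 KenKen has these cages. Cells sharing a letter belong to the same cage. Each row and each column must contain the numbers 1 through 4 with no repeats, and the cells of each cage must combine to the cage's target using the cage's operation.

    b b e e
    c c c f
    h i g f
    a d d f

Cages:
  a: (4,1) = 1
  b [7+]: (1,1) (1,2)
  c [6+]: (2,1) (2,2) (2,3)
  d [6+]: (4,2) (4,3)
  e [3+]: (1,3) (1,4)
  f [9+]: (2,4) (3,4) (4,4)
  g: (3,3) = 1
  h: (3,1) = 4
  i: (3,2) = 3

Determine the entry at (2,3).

Cage h is given, leaving (3,1) = 4.
Cage i is given, which forces (3,2) = 3.
Cage g is given; hence (3,3) = 1.
3 is placed in row 3, so (3,4) = 2.
Cage a is given, leaving (4,1) = 1.
Column 1 now contains 4, leaving (1,1) = 3.
3 is placed in column 2, so (1,2) = 4.
Column 3 already has 1, which forces (1,3) = 2.
2 is placed in column 4; hence (1,4) = 1.
Column 1 already has 3, so (2,1) = 2.
Cage c needs sum 6, which forces (2,2) = 1.
2 is placed in column 3; hence (2,3) = 3.
3 is placed in row 2; hence (2,4) = 4.
Column 2 already has 4, leaving (4,2) = 2.
2 is placed in column 3, which forces (4,3) = 4.
Column 4 now contains 4, which forces (4,4) = 3.
Completed grid: 3 4 2 1 / 2 1 3 4 / 4 3 1 2 / 1 2 4 3.

3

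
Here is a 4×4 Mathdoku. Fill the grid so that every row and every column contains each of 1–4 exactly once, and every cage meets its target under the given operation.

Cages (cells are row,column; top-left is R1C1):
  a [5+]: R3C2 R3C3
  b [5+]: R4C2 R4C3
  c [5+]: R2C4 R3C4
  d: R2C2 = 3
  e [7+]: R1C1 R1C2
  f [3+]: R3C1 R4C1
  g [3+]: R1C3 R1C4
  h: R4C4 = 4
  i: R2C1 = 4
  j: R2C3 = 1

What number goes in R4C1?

1

Cage i is given, so R2C1 = 4.
Cage d is a single given cell; hence R2C2 = 3.
Cage j is given; hence R2C3 = 1.
1 is placed in row 2, so R2C4 = 2.
Cage h is a single given cell, which forces R4C4 = 4.
Column 1 already has 4, leaving R1C1 = 3.
Column 2 now contains 3; hence R1C2 = 4.
Column 3 already has 1, leaving R1C3 = 2.
Column 4 now contains 2; hence R1C4 = 1.
Cage c needs two cells with sum 5, so R3C4 = 3.
Cage b's pair has sum 5; hence R4C2 = 2.
Cage b's pair has sum 5, so R4C3 = 3.
Cage f needs two cells with sum 3, leaving R3C1 = 2.
2 is placed in column 2, which forces R3C2 = 1.
Row 3 now contains 3, leaving R3C3 = 4.
2 is placed in row 4, so R4C1 = 1.
Completed grid: 3 4 2 1 / 4 3 1 2 / 2 1 4 3 / 1 2 3 4.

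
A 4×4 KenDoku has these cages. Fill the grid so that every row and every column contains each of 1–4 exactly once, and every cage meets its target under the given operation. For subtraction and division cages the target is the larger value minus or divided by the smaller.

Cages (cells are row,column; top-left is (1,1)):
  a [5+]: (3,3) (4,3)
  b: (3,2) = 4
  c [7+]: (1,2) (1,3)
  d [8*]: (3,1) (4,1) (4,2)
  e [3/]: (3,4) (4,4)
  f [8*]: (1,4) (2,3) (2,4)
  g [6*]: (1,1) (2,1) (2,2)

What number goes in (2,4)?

B is a freebie, so (3,2) = 4.
4 is placed in column 2, leaving (1,2) = 3.
Cage c needs two cells with sum 7, so (1,3) = 4.
Cage d needs product 8, so (4,1) = 4.
Cage g has product 6; hence (2,1) = 3.
Cage f needs product 8, leaving (2,4) = 4.
Column 3 needs a 1, and only (2,3) is open for it.
Cage g needs product 6, which forces (1,1) = 1.
The 3 cells of cage f must have product 8, leaving (1,4) = 2.
1 is placed in row 2, which forces (2,2) = 2.
1 is placed in column 1, which forces (3,1) = 2.
Row 3 already has 2, which forces (3,3) = 3.
3 is placed in row 3, so (3,4) = 1.
Column 2 now contains 2, which forces (4,2) = 1.
Column 3 now contains 3, leaving (4,3) = 2.
Column 4 already has 1; hence (4,4) = 3.
The full grid is 1 3 4 2 / 3 2 1 4 / 2 4 3 1 / 4 1 2 3.

4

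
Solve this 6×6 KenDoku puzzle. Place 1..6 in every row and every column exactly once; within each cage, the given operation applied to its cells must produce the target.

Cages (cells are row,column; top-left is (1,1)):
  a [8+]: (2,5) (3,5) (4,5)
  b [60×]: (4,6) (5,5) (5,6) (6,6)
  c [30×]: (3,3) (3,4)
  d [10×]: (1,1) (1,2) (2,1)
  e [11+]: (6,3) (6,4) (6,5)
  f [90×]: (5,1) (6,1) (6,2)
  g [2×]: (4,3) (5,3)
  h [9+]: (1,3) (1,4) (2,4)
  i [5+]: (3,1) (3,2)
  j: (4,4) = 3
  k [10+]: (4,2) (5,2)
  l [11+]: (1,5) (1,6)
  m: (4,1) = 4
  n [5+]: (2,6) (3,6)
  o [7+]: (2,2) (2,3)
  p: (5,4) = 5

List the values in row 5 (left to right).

6 4 1 5 2 3

Cage m is given, leaving (4,1) = 4.
4 is placed in row 4, so (4,2) = 6.
J is a freebie; hence (4,4) = 3.
Column 2 now contains 6, so (5,2) = 4.
P is a freebie, leaving (5,4) = 5.
The two cells of cage c must have product 30; hence (3,3) = 5.
Column 4 now contains 5, leaving (3,4) = 6.
The only place for 3 in row 1 is (1,3).
The only place for 4 in row 1 is (1,4).
4 is placed in column 4, leaving (2,4) = 2.
Column 4 already has 2, so (6,4) = 1.
Row 2 needs a 6, and only (2,3) is open for it.
The two cells of cage o must have sum 7, which forces (2,2) = 1.
Column 3 already has 6, leaving (6,3) = 4.
Cage e needs sum 11, so (6,5) = 6.
Cage d has product 10; hence (1,1) = 1.
Cage d needs product 10, which forces (1,2) = 2.
Column 5 now contains 6, which forces (1,5) = 5.
Cage l's pair has sum 11, so (1,6) = 6.
1 is placed in row 2, leaving (2,1) = 5.
Column 2 already has 2; hence (3,2) = 3.
The 3 cells of cage f must have product 90, so (5,1) = 6.
Column 6 now contains 6; hence (5,6) = 3.
Column 1 already has 5, leaving (6,1) = 3.
Column 2 now contains 3; hence (6,2) = 5.
Row 6 already has 5, leaving (6,6) = 2.
The 3 cells of cage a must have sum 8, so (2,5) = 3.
Column 6 now contains 3, so (2,6) = 4.
3 is placed in row 3; hence (3,1) = 2.
Cage a has sum 8, so (3,5) = 4.
Column 6 already has 2, so (3,6) = 1.
Cage a needs sum 8; hence (4,5) = 1.
Cage b has product 60, which forces (4,6) = 5.
Cage b has product 60, which forces (5,5) = 2.
Row 4 now contains 1; hence (4,3) = 2.
2 is placed in row 5, so (5,3) = 1.
Filled in: 1 2 3 4 5 6 / 5 1 6 2 3 4 / 2 3 5 6 4 1 / 4 6 2 3 1 5 / 6 4 1 5 2 3 / 3 5 4 1 6 2.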